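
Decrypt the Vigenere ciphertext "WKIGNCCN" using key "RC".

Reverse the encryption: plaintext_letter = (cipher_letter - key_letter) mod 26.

Step 1: Extend key: RCRCRCRC
Step 2: Decrypt each letter (c - k) mod 26:
  W(22) - R(17) = (22-17) mod 26 = 5 = F
  K(10) - C(2) = (10-2) mod 26 = 8 = I
  I(8) - R(17) = (8-17) mod 26 = 17 = R
  G(6) - C(2) = (6-2) mod 26 = 4 = E
  N(13) - R(17) = (13-17) mod 26 = 22 = W
  C(2) - C(2) = (2-2) mod 26 = 0 = A
  C(2) - R(17) = (2-17) mod 26 = 11 = L
  N(13) - C(2) = (13-2) mod 26 = 11 = L
Plaintext: FIREWALL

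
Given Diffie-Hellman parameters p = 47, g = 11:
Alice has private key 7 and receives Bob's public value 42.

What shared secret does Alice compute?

Step 1: s = B^a mod p = 42^7 mod 47.
  42^1 mod 47 = 42
  42^2 mod 47 = (42 * 42) mod 47 = 25
  42^3 mod 47 = (25 * 42) mod 47 = 16
  42^4 mod 47 = (16 * 42) mod 47 = 14
  42^5 mod 47 = (14 * 42) mod 47 = 24
  42^6 mod 47 = (24 * 42) mod 47 = 21
  42^7 mod 47 = (21 * 42) mod 47 = 36
Result: shared secret = 36.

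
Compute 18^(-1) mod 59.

Step 1: We need x such that 18 * x = 1 (mod 59).
Step 2: Using the extended Euclidean algorithm or trial:
  18 * 23 = 414 = 7 * 59 + 1.
Step 3: Since 414 mod 59 = 1, the inverse is x = 23.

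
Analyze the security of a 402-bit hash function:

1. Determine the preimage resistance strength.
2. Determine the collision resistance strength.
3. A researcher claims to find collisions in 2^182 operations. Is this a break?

Step 1: Preimage resistance requires brute-force of 2^402 operations.
Step 2: Collision resistance (birthday bound) = 2^(402/2) = 2^201.
Step 3: The claimed attack costs 2^182 operations.
Step 4: Since 2^182 < 2^201, the claimed attack beats the generic birthday bound, so collision resistance is broken.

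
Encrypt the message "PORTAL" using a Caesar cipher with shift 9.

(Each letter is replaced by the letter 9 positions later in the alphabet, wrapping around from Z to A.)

Step 1: For each letter, shift forward by 9 positions (mod 26).
  P (position 15) -> position (15+9) mod 26 = 24 -> Y
  O (position 14) -> position (14+9) mod 26 = 23 -> X
  R (position 17) -> position (17+9) mod 26 = 0 -> A
  T (position 19) -> position (19+9) mod 26 = 2 -> C
  A (position 0) -> position (0+9) mod 26 = 9 -> J
  L (position 11) -> position (11+9) mod 26 = 20 -> U
Result: YXACJU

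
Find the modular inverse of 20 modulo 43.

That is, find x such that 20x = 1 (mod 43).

Step 1: We need x such that 20 * x = 1 (mod 43).
Step 2: Using the extended Euclidean algorithm or trial:
  20 * 28 = 560 = 13 * 43 + 1.
Step 3: Since 560 mod 43 = 1, the inverse is x = 28.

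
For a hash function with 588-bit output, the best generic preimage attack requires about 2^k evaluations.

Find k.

Step 1: The hash has a 588-bit output.
Step 2: Preimage resistance means: given a digest h(x), it should be infeasible to find any input that hashes to it.
With a 588-bit output there are 2^588 possible digests, so a generic brute-force preimage search costs about 2^588 evaluations.
Step 3: Security level = 588 bits.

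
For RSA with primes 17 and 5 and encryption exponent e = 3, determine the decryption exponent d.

Step 1: n = 17 * 5 = 85.
Step 2: phi(n) = 16 * 4 = 64.
Step 3: Find d such that 3 * d = 1 (mod 64).
Step 4: d = 3^(-1) mod 64 = 43.
Verification: 3 * 43 = 129 = 2 * 64 + 1.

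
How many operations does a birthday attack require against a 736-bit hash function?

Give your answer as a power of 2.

Step 1: The birthday paradox gives collision probability ~50% after sqrt(2^n) = 2^(n/2) hashes.
Step 2: For 736-bit output: 2^(736/2) = 2^368.
Step 3: Approximately 2^368 hash computations needed.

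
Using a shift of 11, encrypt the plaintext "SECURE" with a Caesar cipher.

Step 1: For each letter, shift forward by 11 positions (mod 26).
  S (position 18) -> position (18+11) mod 26 = 3 -> D
  E (position 4) -> position (4+11) mod 26 = 15 -> P
  C (position 2) -> position (2+11) mod 26 = 13 -> N
  U (position 20) -> position (20+11) mod 26 = 5 -> F
  R (position 17) -> position (17+11) mod 26 = 2 -> C
  E (position 4) -> position (4+11) mod 26 = 15 -> P
Result: DPNFCP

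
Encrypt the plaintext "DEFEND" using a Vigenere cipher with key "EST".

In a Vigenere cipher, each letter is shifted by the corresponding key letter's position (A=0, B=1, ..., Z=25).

Step 1: Repeat key to match plaintext length:
  Plaintext: DEFEND
  Key:       ESTEST
Step 2: Encrypt each letter:
  D(3) + E(4) = (3+4) mod 26 = 7 = H
  E(4) + S(18) = (4+18) mod 26 = 22 = W
  F(5) + T(19) = (5+19) mod 26 = 24 = Y
  E(4) + E(4) = (4+4) mod 26 = 8 = I
  N(13) + S(18) = (13+18) mod 26 = 5 = F
  D(3) + T(19) = (3+19) mod 26 = 22 = W
Ciphertext: HWYIFW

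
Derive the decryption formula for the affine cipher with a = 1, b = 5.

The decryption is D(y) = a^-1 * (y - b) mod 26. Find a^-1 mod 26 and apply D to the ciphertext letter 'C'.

Step 1: Find a^-1, the modular inverse of 1 mod 26.
Step 2: We need 1 * a^-1 = 1 (mod 26).
Step 3: 1 * 1 = 1 = 0 * 26 + 1, so a^-1 = 1.
Step 4: D(y) = 1(y - 5) mod 26.
Step 5: Apply to 'C' (y = 2): D(2) = 1 * (2 - 5) mod 26 = 1 * -3 mod 26 = 23 -> 'X'.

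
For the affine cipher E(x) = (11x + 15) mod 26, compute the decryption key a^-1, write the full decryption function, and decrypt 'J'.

Step 1: Find a^-1, the modular inverse of 11 mod 26.
Step 2: We need 11 * a^-1 = 1 (mod 26).
Step 3: 11 * 19 = 209 = 8 * 26 + 1, so a^-1 = 19.
Step 4: D(y) = 19(y - 15) mod 26.
Step 5: Apply to 'J' (y = 9): D(9) = 19 * (9 - 15) mod 26 = 19 * -6 mod 26 = 16 -> 'Q'.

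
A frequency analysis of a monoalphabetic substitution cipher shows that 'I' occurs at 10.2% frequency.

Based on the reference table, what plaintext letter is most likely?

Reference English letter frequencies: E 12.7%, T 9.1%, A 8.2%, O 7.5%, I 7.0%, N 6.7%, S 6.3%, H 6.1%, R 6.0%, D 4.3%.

Step 1: The observed frequency is 10.2%.
Step 2: Compare with English frequencies:
  E: 12.7% (difference: 2.5%)
  T: 9.1% (difference: 1.1%) <-- closest
  A: 8.2% (difference: 2.0%)
  O: 7.5% (difference: 2.7%)
  I: 7.0% (difference: 3.2%)
  N: 6.7% (difference: 3.5%)
  S: 6.3% (difference: 3.9%)
  H: 6.1% (difference: 4.1%)
  R: 6.0% (difference: 4.2%)
  D: 4.3% (difference: 5.9%)
Step 3: 'I' most likely represents 'T' (frequency 9.1%).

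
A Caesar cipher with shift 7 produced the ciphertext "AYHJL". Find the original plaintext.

Step 1: Reverse the shift by subtracting 7 from each letter position.
  A (position 0) -> position (0-7) mod 26 = 19 -> T
  Y (position 24) -> position (24-7) mod 26 = 17 -> R
  H (position 7) -> position (7-7) mod 26 = 0 -> A
  J (position 9) -> position (9-7) mod 26 = 2 -> C
  L (position 11) -> position (11-7) mod 26 = 4 -> E
Decrypted message: TRACE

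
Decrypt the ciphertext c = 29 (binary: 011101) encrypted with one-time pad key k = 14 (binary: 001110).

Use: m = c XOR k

Step 1: XOR ciphertext with key:
  Ciphertext: 011101
  Key:        001110
  XOR:        010011
Step 2: Plaintext = 010011 = 19 in decimal.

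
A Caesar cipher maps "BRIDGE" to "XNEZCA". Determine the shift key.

Step 1: Compare first letters: B (position 1) -> X (position 23).
Step 2: Shift = (23 - 1) mod 26 = 22.
The shift value is 22.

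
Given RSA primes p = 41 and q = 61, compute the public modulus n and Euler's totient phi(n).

Step 1: n = p * q = 41 * 61 = 2501.
Step 2: phi(n) = (p-1)(q-1) = 40 * 60 = 2400.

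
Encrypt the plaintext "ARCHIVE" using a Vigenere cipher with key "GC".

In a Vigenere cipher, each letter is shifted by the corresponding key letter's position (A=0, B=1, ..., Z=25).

Step 1: Repeat key to match plaintext length:
  Plaintext: ARCHIVE
  Key:       GCGCGCG
Step 2: Encrypt each letter:
  A(0) + G(6) = (0+6) mod 26 = 6 = G
  R(17) + C(2) = (17+2) mod 26 = 19 = T
  C(2) + G(6) = (2+6) mod 26 = 8 = I
  H(7) + C(2) = (7+2) mod 26 = 9 = J
  I(8) + G(6) = (8+6) mod 26 = 14 = O
  V(21) + C(2) = (21+2) mod 26 = 23 = X
  E(4) + G(6) = (4+6) mod 26 = 10 = K
Ciphertext: GTIJOXK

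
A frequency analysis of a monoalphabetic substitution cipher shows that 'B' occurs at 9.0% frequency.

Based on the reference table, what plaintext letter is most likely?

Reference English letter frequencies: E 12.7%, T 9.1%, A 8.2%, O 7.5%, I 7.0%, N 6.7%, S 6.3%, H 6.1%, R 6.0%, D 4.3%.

Step 1: The observed frequency is 9.0%.
Step 2: Compare with English frequencies:
  E: 12.7% (difference: 3.7%)
  T: 9.1% (difference: 0.1%) <-- closest
  A: 8.2% (difference: 0.8%)
  O: 7.5% (difference: 1.5%)
  I: 7.0% (difference: 2.0%)
  N: 6.7% (difference: 2.3%)
  S: 6.3% (difference: 2.7%)
  H: 6.1% (difference: 2.9%)
  R: 6.0% (difference: 3.0%)
  D: 4.3% (difference: 4.7%)
Step 3: 'B' most likely represents 'T' (frequency 9.1%).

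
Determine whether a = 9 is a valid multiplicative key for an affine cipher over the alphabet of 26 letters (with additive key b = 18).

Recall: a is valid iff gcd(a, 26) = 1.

Step 1: Compute gcd(9, 26).
Step 2: gcd(9, 26) = 1.
Since gcd = 1, 9 is coprime with 26, so it is a valid key.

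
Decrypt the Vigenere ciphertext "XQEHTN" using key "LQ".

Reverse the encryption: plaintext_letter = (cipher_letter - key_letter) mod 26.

Step 1: Extend key: LQLQLQ
Step 2: Decrypt each letter (c - k) mod 26:
  X(23) - L(11) = (23-11) mod 26 = 12 = M
  Q(16) - Q(16) = (16-16) mod 26 = 0 = A
  E(4) - L(11) = (4-11) mod 26 = 19 = T
  H(7) - Q(16) = (7-16) mod 26 = 17 = R
  T(19) - L(11) = (19-11) mod 26 = 8 = I
  N(13) - Q(16) = (13-16) mod 26 = 23 = X
Plaintext: MATRIX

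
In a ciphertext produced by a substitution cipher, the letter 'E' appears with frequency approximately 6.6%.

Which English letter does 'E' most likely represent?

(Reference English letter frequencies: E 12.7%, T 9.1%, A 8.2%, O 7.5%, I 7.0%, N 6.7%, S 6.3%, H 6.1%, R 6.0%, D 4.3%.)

Step 1: The observed frequency is 6.6%.
Step 2: Compare with English frequencies:
  E: 12.7% (difference: 6.1%)
  T: 9.1% (difference: 2.5%)
  A: 8.2% (difference: 1.6%)
  O: 7.5% (difference: 0.9%)
  I: 7.0% (difference: 0.4%)
  N: 6.7% (difference: 0.1%) <-- closest
  S: 6.3% (difference: 0.3%)
  H: 6.1% (difference: 0.5%)
  R: 6.0% (difference: 0.6%)
  D: 4.3% (difference: 2.3%)
Step 3: 'E' most likely represents 'N' (frequency 6.7%).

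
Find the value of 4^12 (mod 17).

Step 1: Compute 4^12 mod 17 step by step, reducing modulo 17 at each step.
  4^1 mod 17 = 4
  4^2 mod 17 = (4 * 4) mod 17 = 16
  4^3 mod 17 = (16 * 4) mod 17 = 13
  4^4 mod 17 = (13 * 4) mod 17 = 1
  4^5 mod 17 = (1 * 4) mod 17 = 4
  4^6 mod 17 = (4 * 4) mod 17 = 16
  4^7 mod 17 = (16 * 4) mod 17 = 13
  4^8 mod 17 = (13 * 4) mod 17 = 1
  4^9 mod 17 = (1 * 4) mod 17 = 4
  4^10 mod 17 = (4 * 4) mod 17 = 16
  4^11 mod 17 = (16 * 4) mod 17 = 13
  4^12 mod 17 = (13 * 4) mod 17 = 1
Step 2: Result = 1.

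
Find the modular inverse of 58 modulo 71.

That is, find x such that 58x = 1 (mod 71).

Step 1: We need x such that 58 * x = 1 (mod 71).
Step 2: Using the extended Euclidean algorithm or trial:
  58 * 60 = 3480 = 49 * 71 + 1.
Step 3: Since 3480 mod 71 = 1, the inverse is x = 60.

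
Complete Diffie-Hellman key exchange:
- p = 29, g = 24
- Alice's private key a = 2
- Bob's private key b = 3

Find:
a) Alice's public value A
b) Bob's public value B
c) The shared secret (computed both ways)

Step 1: A = g^a mod p = 24^2 mod 29 = 25.
Step 2: B = g^b mod p = 24^3 mod 29 = 20.
Step 3: Alice computes s = B^a mod p = 20^2 mod 29 = 23.
Step 4: Bob computes s = A^b mod p = 25^3 mod 29 = 23.
Both sides agree: shared secret = 23.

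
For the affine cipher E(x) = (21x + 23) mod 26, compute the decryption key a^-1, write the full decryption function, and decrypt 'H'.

Step 1: Find a^-1, the modular inverse of 21 mod 26.
Step 2: We need 21 * a^-1 = 1 (mod 26).
Step 3: 21 * 5 = 105 = 4 * 26 + 1, so a^-1 = 5.
Step 4: D(y) = 5(y - 23) mod 26.
Step 5: Apply to 'H' (y = 7): D(7) = 5 * (7 - 23) mod 26 = 5 * -16 mod 26 = 24 -> 'Y'.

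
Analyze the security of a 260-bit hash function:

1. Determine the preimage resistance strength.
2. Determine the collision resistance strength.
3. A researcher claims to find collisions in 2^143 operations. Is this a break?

Step 1: Preimage resistance requires brute-force of 2^260 operations.
Step 2: Collision resistance (birthday bound) = 2^(260/2) = 2^130.
Step 3: The claimed attack costs 2^143 operations.
Step 4: Since 2^143 >= 2^130, the claimed attack is no faster than the generic birthday attack, so this does not break collision resistance.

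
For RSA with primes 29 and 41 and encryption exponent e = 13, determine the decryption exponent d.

Step 1: n = 29 * 41 = 1189.
Step 2: phi(n) = 28 * 40 = 1120.
Step 3: Find d such that 13 * d = 1 (mod 1120).
Step 4: d = 13^(-1) mod 1120 = 517.
Verification: 13 * 517 = 6721 = 6 * 1120 + 1.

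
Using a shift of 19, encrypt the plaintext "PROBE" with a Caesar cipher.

Step 1: For each letter, shift forward by 19 positions (mod 26).
  P (position 15) -> position (15+19) mod 26 = 8 -> I
  R (position 17) -> position (17+19) mod 26 = 10 -> K
  O (position 14) -> position (14+19) mod 26 = 7 -> H
  B (position 1) -> position (1+19) mod 26 = 20 -> U
  E (position 4) -> position (4+19) mod 26 = 23 -> X
Result: IKHUX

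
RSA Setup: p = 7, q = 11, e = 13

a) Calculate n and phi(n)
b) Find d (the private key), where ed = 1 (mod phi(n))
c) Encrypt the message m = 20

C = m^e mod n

Step 1: n = 7 * 11 = 77.
Step 2: phi(n) = (7-1)(11-1) = 6 * 10 = 60.
Step 3: Find d = 13^(-1) mod 60 = 37.
  Verify: 13 * 37 = 481 = 1 (mod 60).
Step 4: C = 20^13 mod 77 = 69.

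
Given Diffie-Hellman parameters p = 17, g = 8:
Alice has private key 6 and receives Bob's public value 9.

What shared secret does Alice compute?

Step 1: s = B^a mod p = 9^6 mod 17.
  9^1 mod 17 = 9
  9^2 mod 17 = (9 * 9) mod 17 = 13
  9^3 mod 17 = (13 * 9) mod 17 = 15
  9^4 mod 17 = (15 * 9) mod 17 = 16
  9^5 mod 17 = (16 * 9) mod 17 = 8
  9^6 mod 17 = (8 * 9) mod 17 = 4
Result: shared secret = 4.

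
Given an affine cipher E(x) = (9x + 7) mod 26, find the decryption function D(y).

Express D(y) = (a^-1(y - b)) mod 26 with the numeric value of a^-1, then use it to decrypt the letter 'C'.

Step 1: Find a^-1, the modular inverse of 9 mod 26.
Step 2: We need 9 * a^-1 = 1 (mod 26).
Step 3: 9 * 3 = 27 = 1 * 26 + 1, so a^-1 = 3.
Step 4: D(y) = 3(y - 7) mod 26.
Step 5: Apply to 'C' (y = 2): D(2) = 3 * (2 - 7) mod 26 = 3 * -5 mod 26 = 11 -> 'L'.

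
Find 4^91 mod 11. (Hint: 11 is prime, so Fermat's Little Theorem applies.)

Step 1: Since 11 is prime, by Fermat's Little Theorem: 4^10 = 1 (mod 11).
Step 2: Reduce exponent: 91 mod 10 = 1.
Step 3: So 4^91 = 4^1 (mod 11).
Step 4: 4^1 mod 11 = 4.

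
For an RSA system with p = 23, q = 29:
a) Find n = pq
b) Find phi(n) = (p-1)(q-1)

Step 1: n = p * q = 23 * 29 = 667.
Step 2: phi(n) = (p-1)(q-1) = 22 * 28 = 616.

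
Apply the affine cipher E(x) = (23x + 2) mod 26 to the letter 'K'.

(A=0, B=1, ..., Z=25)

Step 1: Convert 'K' to number: x = 10.
Step 2: E(10) = (23 * 10 + 2) mod 26 = 232 mod 26 = 24.
Step 3: Convert 24 back to letter: Y.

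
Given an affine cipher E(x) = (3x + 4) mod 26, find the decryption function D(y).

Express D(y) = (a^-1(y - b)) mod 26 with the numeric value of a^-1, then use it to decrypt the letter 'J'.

Step 1: Find a^-1, the modular inverse of 3 mod 26.
Step 2: We need 3 * a^-1 = 1 (mod 26).
Step 3: 3 * 9 = 27 = 1 * 26 + 1, so a^-1 = 9.
Step 4: D(y) = 9(y - 4) mod 26.
Step 5: Apply to 'J' (y = 9): D(9) = 9 * (9 - 4) mod 26 = 9 * 5 mod 26 = 19 -> 'T'.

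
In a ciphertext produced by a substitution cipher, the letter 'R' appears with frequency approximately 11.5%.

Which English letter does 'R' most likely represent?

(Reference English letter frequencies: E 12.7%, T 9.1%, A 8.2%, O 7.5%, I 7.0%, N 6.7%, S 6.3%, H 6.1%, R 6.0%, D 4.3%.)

Step 1: The observed frequency is 11.5%.
Step 2: Compare with English frequencies:
  E: 12.7% (difference: 1.2%) <-- closest
  T: 9.1% (difference: 2.4%)
  A: 8.2% (difference: 3.3%)
  O: 7.5% (difference: 4.0%)
  I: 7.0% (difference: 4.5%)
  N: 6.7% (difference: 4.8%)
  S: 6.3% (difference: 5.2%)
  H: 6.1% (difference: 5.4%)
  R: 6.0% (difference: 5.5%)
  D: 4.3% (difference: 7.2%)
Step 3: 'R' most likely represents 'E' (frequency 12.7%).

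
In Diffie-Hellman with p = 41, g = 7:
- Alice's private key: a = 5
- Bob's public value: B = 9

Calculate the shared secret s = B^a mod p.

Step 1: s = B^a mod p = 9^5 mod 41.
  9^1 mod 41 = 9
  9^2 mod 41 = (9 * 9) mod 41 = 40
  9^3 mod 41 = (40 * 9) mod 41 = 32
  9^4 mod 41 = (32 * 9) mod 41 = 1
  9^5 mod 41 = (1 * 9) mod 41 = 9
Result: shared secret = 9.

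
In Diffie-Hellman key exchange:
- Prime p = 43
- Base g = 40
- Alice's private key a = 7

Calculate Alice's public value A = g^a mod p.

Step 1: A = g^a mod p = 40^7 mod 43.
  40^1 mod 43 = 40
  40^2 mod 43 = (40 * 40) mod 43 = 9
  40^3 mod 43 = (9 * 40) mod 43 = 16
  40^4 mod 43 = (16 * 40) mod 43 = 38
  40^5 mod 43 = (38 * 40) mod 43 = 15
  40^6 mod 43 = (15 * 40) mod 43 = 41
  40^7 mod 43 = (41 * 40) mod 43 = 6
Result: A = 6.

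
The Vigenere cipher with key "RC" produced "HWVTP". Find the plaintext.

Step 1: Extend key: RCRCR
Step 2: Decrypt each letter (c - k) mod 26:
  H(7) - R(17) = (7-17) mod 26 = 16 = Q
  W(22) - C(2) = (22-2) mod 26 = 20 = U
  V(21) - R(17) = (21-17) mod 26 = 4 = E
  T(19) - C(2) = (19-2) mod 26 = 17 = R
  P(15) - R(17) = (15-17) mod 26 = 24 = Y
Plaintext: QUERY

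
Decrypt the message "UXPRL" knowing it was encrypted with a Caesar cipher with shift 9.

Step 1: Reverse the shift by subtracting 9 from each letter position.
  U (position 20) -> position (20-9) mod 26 = 11 -> L
  X (position 23) -> position (23-9) mod 26 = 14 -> O
  P (position 15) -> position (15-9) mod 26 = 6 -> G
  R (position 17) -> position (17-9) mod 26 = 8 -> I
  L (position 11) -> position (11-9) mod 26 = 2 -> C
Decrypted message: LOGIC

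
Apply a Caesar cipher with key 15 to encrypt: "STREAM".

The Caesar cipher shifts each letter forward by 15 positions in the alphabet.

Step 1: For each letter, shift forward by 15 positions (mod 26).
  S (position 18) -> position (18+15) mod 26 = 7 -> H
  T (position 19) -> position (19+15) mod 26 = 8 -> I
  R (position 17) -> position (17+15) mod 26 = 6 -> G
  E (position 4) -> position (4+15) mod 26 = 19 -> T
  A (position 0) -> position (0+15) mod 26 = 15 -> P
  M (position 12) -> position (12+15) mod 26 = 1 -> B
Result: HIGTPB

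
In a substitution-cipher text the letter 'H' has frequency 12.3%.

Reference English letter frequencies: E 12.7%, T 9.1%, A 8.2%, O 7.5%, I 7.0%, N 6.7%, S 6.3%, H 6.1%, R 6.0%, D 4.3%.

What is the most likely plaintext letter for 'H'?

Step 1: The observed frequency is 12.3%.
Step 2: Compare with English frequencies:
  E: 12.7% (difference: 0.4%) <-- closest
  T: 9.1% (difference: 3.2%)
  A: 8.2% (difference: 4.1%)
  O: 7.5% (difference: 4.8%)
  I: 7.0% (difference: 5.3%)
  N: 6.7% (difference: 5.6%)
  S: 6.3% (difference: 6.0%)
  H: 6.1% (difference: 6.2%)
  R: 6.0% (difference: 6.3%)
  D: 4.3% (difference: 8.0%)
Step 3: 'H' most likely represents 'E' (frequency 12.7%).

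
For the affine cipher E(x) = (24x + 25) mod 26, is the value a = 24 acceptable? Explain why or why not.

Step 1: Compute gcd(24, 26).
Step 2: gcd(24, 26) = 2.
Since gcd = 2 != 1, 24 shares a common factor with 26, so it cannot be used.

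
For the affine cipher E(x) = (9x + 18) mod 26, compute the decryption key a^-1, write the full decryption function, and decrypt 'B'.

Step 1: Find a^-1, the modular inverse of 9 mod 26.
Step 2: We need 9 * a^-1 = 1 (mod 26).
Step 3: 9 * 3 = 27 = 1 * 26 + 1, so a^-1 = 3.
Step 4: D(y) = 3(y - 18) mod 26.
Step 5: Apply to 'B' (y = 1): D(1) = 3 * (1 - 18) mod 26 = 3 * -17 mod 26 = 1 -> 'B'.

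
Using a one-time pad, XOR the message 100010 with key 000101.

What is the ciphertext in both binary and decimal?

Step 1: Write out the XOR operation bit by bit:
  Message: 100010
  Key:     000101
  XOR:     100111
Step 2: Convert to decimal: 100111 = 39.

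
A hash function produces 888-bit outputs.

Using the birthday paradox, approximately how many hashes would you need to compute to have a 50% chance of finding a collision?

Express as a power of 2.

Step 1: The birthday paradox gives collision probability ~50% after sqrt(2^n) = 2^(n/2) hashes.
Step 2: For 888-bit output: 2^(888/2) = 2^444.
Step 3: Approximately 2^444 hash computations needed.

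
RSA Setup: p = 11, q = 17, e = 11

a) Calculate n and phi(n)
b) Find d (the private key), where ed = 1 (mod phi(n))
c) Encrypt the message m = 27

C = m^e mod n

Step 1: n = 11 * 17 = 187.
Step 2: phi(n) = (11-1)(17-1) = 10 * 16 = 160.
Step 3: Find d = 11^(-1) mod 160 = 131.
  Verify: 11 * 131 = 1441 = 1 (mod 160).
Step 4: C = 27^11 mod 187 = 71.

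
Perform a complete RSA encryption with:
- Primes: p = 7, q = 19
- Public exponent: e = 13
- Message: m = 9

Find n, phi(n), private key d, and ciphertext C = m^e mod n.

Step 1: n = 7 * 19 = 133.
Step 2: phi(n) = (7-1)(19-1) = 6 * 18 = 108.
Step 3: Find d = 13^(-1) mod 108 = 25.
  Verify: 13 * 25 = 325 = 1 (mod 108).
Step 4: C = 9^13 mod 133 = 44.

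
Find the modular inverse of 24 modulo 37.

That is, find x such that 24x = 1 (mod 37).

Step 1: We need x such that 24 * x = 1 (mod 37).
Step 2: Using the extended Euclidean algorithm or trial:
  24 * 17 = 408 = 11 * 37 + 1.
Step 3: Since 408 mod 37 = 1, the inverse is x = 17.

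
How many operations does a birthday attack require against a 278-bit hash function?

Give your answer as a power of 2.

Step 1: The birthday paradox gives collision probability ~50% after sqrt(2^n) = 2^(n/2) hashes.
Step 2: For 278-bit output: 2^(278/2) = 2^139.
Step 3: Approximately 2^139 hash computations needed.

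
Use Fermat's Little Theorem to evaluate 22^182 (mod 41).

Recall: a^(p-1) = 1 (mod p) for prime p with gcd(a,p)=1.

Step 1: Since 41 is prime, by Fermat's Little Theorem: 22^40 = 1 (mod 41).
Step 2: Reduce exponent: 182 mod 40 = 22.
Step 3: So 22^182 = 22^22 (mod 41).
Step 4: 22^22 mod 41 = 8.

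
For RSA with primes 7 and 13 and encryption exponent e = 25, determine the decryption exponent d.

Step 1: n = 7 * 13 = 91.
Step 2: phi(n) = 6 * 12 = 72.
Step 3: Find d such that 25 * d = 1 (mod 72).
Step 4: d = 25^(-1) mod 72 = 49.
Verification: 25 * 49 = 1225 = 17 * 72 + 1.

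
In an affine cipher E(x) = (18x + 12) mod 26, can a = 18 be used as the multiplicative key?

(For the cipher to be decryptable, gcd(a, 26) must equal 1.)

Step 1: Compute gcd(18, 26).
Step 2: gcd(18, 26) = 2.
Since gcd = 2 != 1, 18 shares a common factor with 26, so it cannot be used.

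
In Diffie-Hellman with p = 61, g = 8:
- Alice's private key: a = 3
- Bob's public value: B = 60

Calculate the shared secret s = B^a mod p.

Step 1: s = B^a mod p = 60^3 mod 61.
  60^1 mod 61 = 60
  60^2 mod 61 = (60 * 60) mod 61 = 1
  60^3 mod 61 = (1 * 60) mod 61 = 60
Result: shared secret = 60.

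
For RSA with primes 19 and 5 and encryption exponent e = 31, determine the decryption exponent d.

Step 1: n = 19 * 5 = 95.
Step 2: phi(n) = 18 * 4 = 72.
Step 3: Find d such that 31 * d = 1 (mod 72).
Step 4: d = 31^(-1) mod 72 = 7.
Verification: 31 * 7 = 217 = 3 * 72 + 1.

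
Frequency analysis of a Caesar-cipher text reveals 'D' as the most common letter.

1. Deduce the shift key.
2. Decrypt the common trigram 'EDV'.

Step 1: In English, 'E' is the most frequent letter (12.7%).
Step 2: The most frequent ciphertext letter is 'D' (position 3).
Step 3: Shift = (3 - 4) mod 26 = 25.
Step 4: Decrypt 'EDV' by shifting back 25:
  E -> F
  D -> E
  V -> W
Step 5: 'EDV' decrypts to 'FEW'.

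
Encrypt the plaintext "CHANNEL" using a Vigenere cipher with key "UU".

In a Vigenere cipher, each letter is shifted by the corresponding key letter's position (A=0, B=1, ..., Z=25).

Step 1: Repeat key to match plaintext length:
  Plaintext: CHANNEL
  Key:       UUUUUUU
Step 2: Encrypt each letter:
  C(2) + U(20) = (2+20) mod 26 = 22 = W
  H(7) + U(20) = (7+20) mod 26 = 1 = B
  A(0) + U(20) = (0+20) mod 26 = 20 = U
  N(13) + U(20) = (13+20) mod 26 = 7 = H
  N(13) + U(20) = (13+20) mod 26 = 7 = H
  E(4) + U(20) = (4+20) mod 26 = 24 = Y
  L(11) + U(20) = (11+20) mod 26 = 5 = F
Ciphertext: WBUHHYF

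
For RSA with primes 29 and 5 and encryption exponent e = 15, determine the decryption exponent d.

Step 1: n = 29 * 5 = 145.
Step 2: phi(n) = 28 * 4 = 112.
Step 3: Find d such that 15 * d = 1 (mod 112).
Step 4: d = 15^(-1) mod 112 = 15.
Verification: 15 * 15 = 225 = 2 * 112 + 1.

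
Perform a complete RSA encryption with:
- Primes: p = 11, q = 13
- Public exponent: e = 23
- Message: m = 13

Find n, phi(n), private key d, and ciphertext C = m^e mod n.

Step 1: n = 11 * 13 = 143.
Step 2: phi(n) = (11-1)(13-1) = 10 * 12 = 120.
Step 3: Find d = 23^(-1) mod 120 = 47.
  Verify: 23 * 47 = 1081 = 1 (mod 120).
Step 4: C = 13^23 mod 143 = 52.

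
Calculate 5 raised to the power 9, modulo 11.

Step 1: Compute 5^9 mod 11 step by step, reducing modulo 11 at each step.
  5^1 mod 11 = 5
  5^2 mod 11 = (5 * 5) mod 11 = 3
  5^3 mod 11 = (3 * 5) mod 11 = 4
  5^4 mod 11 = (4 * 5) mod 11 = 9
  5^5 mod 11 = (9 * 5) mod 11 = 1
  5^6 mod 11 = (1 * 5) mod 11 = 5
  5^7 mod 11 = (5 * 5) mod 11 = 3
  5^8 mod 11 = (3 * 5) mod 11 = 4
  5^9 mod 11 = (4 * 5) mod 11 = 9
Step 2: Result = 9.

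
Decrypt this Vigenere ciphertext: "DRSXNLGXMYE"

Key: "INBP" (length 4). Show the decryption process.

Step 1: Key 'INBP' has length 4. Extended key: INBPINBPINB
Step 2: Decrypt each position:
  D(3) - I(8) = 21 = V
  R(17) - N(13) = 4 = E
  S(18) - B(1) = 17 = R
  X(23) - P(15) = 8 = I
  N(13) - I(8) = 5 = F
  L(11) - N(13) = 24 = Y
  G(6) - B(1) = 5 = F
  X(23) - P(15) = 8 = I
  M(12) - I(8) = 4 = E
  Y(24) - N(13) = 11 = L
  E(4) - B(1) = 3 = D
Plaintext: VERIFYFIELD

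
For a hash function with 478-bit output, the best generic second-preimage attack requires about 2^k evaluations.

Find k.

Step 1: The hash has a 478-bit output.
Step 2: Second-preimage resistance means: given a specific input x, it should be infeasible to find a different y with h(y) = h(x).
With a 478-bit output, a generic search for a second preimage costs about 2^478 evaluations (each trial matches the fixed target with probability 2^-478).
Step 3: Security level = 478 bits.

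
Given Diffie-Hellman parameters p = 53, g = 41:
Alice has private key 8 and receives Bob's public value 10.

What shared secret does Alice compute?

Step 1: s = B^a mod p = 10^8 mod 53.
  10^1 mod 53 = 10
  10^2 mod 53 = (10 * 10) mod 53 = 47
  10^3 mod 53 = (47 * 10) mod 53 = 46
  10^4 mod 53 = (46 * 10) mod 53 = 36
  10^5 mod 53 = (36 * 10) mod 53 = 42
  10^6 mod 53 = (42 * 10) mod 53 = 49
  10^7 mod 53 = (49 * 10) mod 53 = 13
  10^8 mod 53 = (13 * 10) mod 53 = 24
Result: shared secret = 24.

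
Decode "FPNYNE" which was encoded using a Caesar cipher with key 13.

Step 1: Reverse the shift by subtracting 13 from each letter position.
  F (position 5) -> position (5-13) mod 26 = 18 -> S
  P (position 15) -> position (15-13) mod 26 = 2 -> C
  N (position 13) -> position (13-13) mod 26 = 0 -> A
  Y (position 24) -> position (24-13) mod 26 = 11 -> L
  N (position 13) -> position (13-13) mod 26 = 0 -> A
  E (position 4) -> position (4-13) mod 26 = 17 -> R
Decrypted message: SCALAR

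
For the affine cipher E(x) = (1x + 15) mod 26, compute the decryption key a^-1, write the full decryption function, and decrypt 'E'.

Step 1: Find a^-1, the modular inverse of 1 mod 26.
Step 2: We need 1 * a^-1 = 1 (mod 26).
Step 3: 1 * 1 = 1 = 0 * 26 + 1, so a^-1 = 1.
Step 4: D(y) = 1(y - 15) mod 26.
Step 5: Apply to 'E' (y = 4): D(4) = 1 * (4 - 15) mod 26 = 1 * -11 mod 26 = 15 -> 'P'.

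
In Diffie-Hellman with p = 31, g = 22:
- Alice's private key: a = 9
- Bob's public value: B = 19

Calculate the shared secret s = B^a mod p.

Step 1: s = B^a mod p = 19^9 mod 31.
  19^1 mod 31 = 19
  19^2 mod 31 = (19 * 19) mod 31 = 20
  19^3 mod 31 = (20 * 19) mod 31 = 8
  19^4 mod 31 = (8 * 19) mod 31 = 28
  19^5 mod 31 = (28 * 19) mod 31 = 5
  19^6 mod 31 = (5 * 19) mod 31 = 2
  19^7 mod 31 = (2 * 19) mod 31 = 7
  19^8 mod 31 = (7 * 19) mod 31 = 9
  19^9 mod 31 = (9 * 19) mod 31 = 16
Result: shared secret = 16.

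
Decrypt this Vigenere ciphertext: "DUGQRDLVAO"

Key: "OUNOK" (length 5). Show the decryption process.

Step 1: Key 'OUNOK' has length 5. Extended key: OUNOKOUNOK
Step 2: Decrypt each position:
  D(3) - O(14) = 15 = P
  U(20) - U(20) = 0 = A
  G(6) - N(13) = 19 = T
  Q(16) - O(14) = 2 = C
  R(17) - K(10) = 7 = H
  D(3) - O(14) = 15 = P
  L(11) - U(20) = 17 = R
  V(21) - N(13) = 8 = I
  A(0) - O(14) = 12 = M
  O(14) - K(10) = 4 = E
Plaintext: PATCHPRIME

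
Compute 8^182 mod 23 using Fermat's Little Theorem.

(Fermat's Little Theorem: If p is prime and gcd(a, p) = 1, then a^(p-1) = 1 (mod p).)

Step 1: Since 23 is prime, by Fermat's Little Theorem: 8^22 = 1 (mod 23).
Step 2: Reduce exponent: 182 mod 22 = 6.
Step 3: So 8^182 = 8^6 (mod 23).
Step 4: 8^6 mod 23 = 13.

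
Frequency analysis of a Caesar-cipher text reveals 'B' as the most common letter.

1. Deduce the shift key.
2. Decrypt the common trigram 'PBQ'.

Step 1: In English, 'E' is the most frequent letter (12.7%).
Step 2: The most frequent ciphertext letter is 'B' (position 1).
Step 3: Shift = (1 - 4) mod 26 = 23.
Step 4: Decrypt 'PBQ' by shifting back 23:
  P -> S
  B -> E
  Q -> T
Step 5: 'PBQ' decrypts to 'SET'.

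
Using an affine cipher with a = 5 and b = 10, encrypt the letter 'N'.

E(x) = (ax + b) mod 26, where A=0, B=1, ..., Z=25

Step 1: Convert 'N' to number: x = 13.
Step 2: E(13) = (5 * 13 + 10) mod 26 = 75 mod 26 = 23.
Step 3: Convert 23 back to letter: X.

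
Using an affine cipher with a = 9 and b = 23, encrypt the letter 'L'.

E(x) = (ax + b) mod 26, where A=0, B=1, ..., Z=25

Step 1: Convert 'L' to number: x = 11.
Step 2: E(11) = (9 * 11 + 23) mod 26 = 122 mod 26 = 18.
Step 3: Convert 18 back to letter: S.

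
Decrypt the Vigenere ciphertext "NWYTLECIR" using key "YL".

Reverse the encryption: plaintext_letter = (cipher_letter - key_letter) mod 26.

Step 1: Extend key: YLYLYLYLY
Step 2: Decrypt each letter (c - k) mod 26:
  N(13) - Y(24) = (13-24) mod 26 = 15 = P
  W(22) - L(11) = (22-11) mod 26 = 11 = L
  Y(24) - Y(24) = (24-24) mod 26 = 0 = A
  T(19) - L(11) = (19-11) mod 26 = 8 = I
  L(11) - Y(24) = (11-24) mod 26 = 13 = N
  E(4) - L(11) = (4-11) mod 26 = 19 = T
  C(2) - Y(24) = (2-24) mod 26 = 4 = E
  I(8) - L(11) = (8-11) mod 26 = 23 = X
  R(17) - Y(24) = (17-24) mod 26 = 19 = T
Plaintext: PLAINTEXT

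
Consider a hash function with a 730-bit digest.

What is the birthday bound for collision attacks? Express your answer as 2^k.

Step 1: The birthday paradox gives collision probability ~50% after sqrt(2^n) = 2^(n/2) hashes.
Step 2: For 730-bit output: 2^(730/2) = 2^365.
Step 3: Approximately 2^365 hash computations needed.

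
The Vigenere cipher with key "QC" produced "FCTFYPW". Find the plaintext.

Step 1: Extend key: QCQCQCQ
Step 2: Decrypt each letter (c - k) mod 26:
  F(5) - Q(16) = (5-16) mod 26 = 15 = P
  C(2) - C(2) = (2-2) mod 26 = 0 = A
  T(19) - Q(16) = (19-16) mod 26 = 3 = D
  F(5) - C(2) = (5-2) mod 26 = 3 = D
  Y(24) - Q(16) = (24-16) mod 26 = 8 = I
  P(15) - C(2) = (15-2) mod 26 = 13 = N
  W(22) - Q(16) = (22-16) mod 26 = 6 = G
Plaintext: PADDING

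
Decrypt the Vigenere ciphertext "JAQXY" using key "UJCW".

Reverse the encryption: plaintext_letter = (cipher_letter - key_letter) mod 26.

Step 1: Extend key: UJCWU
Step 2: Decrypt each letter (c - k) mod 26:
  J(9) - U(20) = (9-20) mod 26 = 15 = P
  A(0) - J(9) = (0-9) mod 26 = 17 = R
  Q(16) - C(2) = (16-2) mod 26 = 14 = O
  X(23) - W(22) = (23-22) mod 26 = 1 = B
  Y(24) - U(20) = (24-20) mod 26 = 4 = E
Plaintext: PROBE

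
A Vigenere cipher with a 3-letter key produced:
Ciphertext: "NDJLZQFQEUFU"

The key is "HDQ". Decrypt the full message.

Step 1: Key 'HDQ' has length 3. Extended key: HDQHDQHDQHDQ
Step 2: Decrypt each position:
  N(13) - H(7) = 6 = G
  D(3) - D(3) = 0 = A
  J(9) - Q(16) = 19 = T
  L(11) - H(7) = 4 = E
  Z(25) - D(3) = 22 = W
  Q(16) - Q(16) = 0 = A
  F(5) - H(7) = 24 = Y
  Q(16) - D(3) = 13 = N
  E(4) - Q(16) = 14 = O
  U(20) - H(7) = 13 = N
  F(5) - D(3) = 2 = C
  U(20) - Q(16) = 4 = E
Plaintext: GATEWAYNONCE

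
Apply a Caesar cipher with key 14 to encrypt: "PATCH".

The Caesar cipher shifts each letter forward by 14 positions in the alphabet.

Step 1: For each letter, shift forward by 14 positions (mod 26).
  P (position 15) -> position (15+14) mod 26 = 3 -> D
  A (position 0) -> position (0+14) mod 26 = 14 -> O
  T (position 19) -> position (19+14) mod 26 = 7 -> H
  C (position 2) -> position (2+14) mod 26 = 16 -> Q
  H (position 7) -> position (7+14) mod 26 = 21 -> V
Result: DOHQV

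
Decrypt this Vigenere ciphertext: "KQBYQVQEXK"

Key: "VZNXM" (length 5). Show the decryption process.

Step 1: Key 'VZNXM' has length 5. Extended key: VZNXMVZNXM
Step 2: Decrypt each position:
  K(10) - V(21) = 15 = P
  Q(16) - Z(25) = 17 = R
  B(1) - N(13) = 14 = O
  Y(24) - X(23) = 1 = B
  Q(16) - M(12) = 4 = E
  V(21) - V(21) = 0 = A
  Q(16) - Z(25) = 17 = R
  E(4) - N(13) = 17 = R
  X(23) - X(23) = 0 = A
  K(10) - M(12) = 24 = Y
Plaintext: PROBEARRAY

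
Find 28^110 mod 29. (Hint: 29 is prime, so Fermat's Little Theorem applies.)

Step 1: Since 29 is prime, by Fermat's Little Theorem: 28^28 = 1 (mod 29).
Step 2: Reduce exponent: 110 mod 28 = 26.
Step 3: So 28^110 = 28^26 (mod 29).
Step 4: 28^26 mod 29 = 1.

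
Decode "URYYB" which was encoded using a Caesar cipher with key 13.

Step 1: Reverse the shift by subtracting 13 from each letter position.
  U (position 20) -> position (20-13) mod 26 = 7 -> H
  R (position 17) -> position (17-13) mod 26 = 4 -> E
  Y (position 24) -> position (24-13) mod 26 = 11 -> L
  Y (position 24) -> position (24-13) mod 26 = 11 -> L
  B (position 1) -> position (1-13) mod 26 = 14 -> O
Decrypted message: HELLO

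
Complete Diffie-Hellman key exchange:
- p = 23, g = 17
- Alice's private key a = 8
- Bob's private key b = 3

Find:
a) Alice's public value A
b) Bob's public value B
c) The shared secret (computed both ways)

Step 1: A = g^a mod p = 17^8 mod 23 = 18.
Step 2: B = g^b mod p = 17^3 mod 23 = 14.
Step 3: Alice computes s = B^a mod p = 14^8 mod 23 = 13.
Step 4: Bob computes s = A^b mod p = 18^3 mod 23 = 13.
Both sides agree: shared secret = 13.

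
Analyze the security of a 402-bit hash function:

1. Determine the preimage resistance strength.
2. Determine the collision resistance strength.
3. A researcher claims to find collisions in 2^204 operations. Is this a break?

Step 1: Preimage resistance requires brute-force of 2^402 operations.
Step 2: Collision resistance (birthday bound) = 2^(402/2) = 2^201.
Step 3: The claimed attack costs 2^204 operations.
Step 4: Since 2^204 >= 2^201, the claimed attack is no faster than the generic birthday attack, so this does not break collision resistance.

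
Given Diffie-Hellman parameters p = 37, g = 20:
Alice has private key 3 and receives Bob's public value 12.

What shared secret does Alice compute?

Step 1: s = B^a mod p = 12^3 mod 37.
  12^1 mod 37 = 12
  12^2 mod 37 = (12 * 12) mod 37 = 33
  12^3 mod 37 = (33 * 12) mod 37 = 26
Result: shared secret = 26.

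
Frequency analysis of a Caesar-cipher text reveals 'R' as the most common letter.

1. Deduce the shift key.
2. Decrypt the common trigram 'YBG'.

Step 1: In English, 'E' is the most frequent letter (12.7%).
Step 2: The most frequent ciphertext letter is 'R' (position 17).
Step 3: Shift = (17 - 4) mod 26 = 13.
Step 4: Decrypt 'YBG' by shifting back 13:
  Y -> L
  B -> O
  G -> T
Step 5: 'YBG' decrypts to 'LOT'.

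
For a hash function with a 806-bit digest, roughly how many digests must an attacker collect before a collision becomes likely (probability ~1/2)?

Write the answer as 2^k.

Step 1: The birthday paradox gives collision probability ~50% after sqrt(2^n) = 2^(n/2) hashes.
Step 2: For 806-bit output: 2^(806/2) = 2^403.
Step 3: Approximately 2^403 hash computations needed.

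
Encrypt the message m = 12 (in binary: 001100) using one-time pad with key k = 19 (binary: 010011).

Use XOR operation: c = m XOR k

Step 1: Write out the XOR operation bit by bit:
  Message: 001100
  Key:     010011
  XOR:     011111
Step 2: Convert to decimal: 011111 = 31.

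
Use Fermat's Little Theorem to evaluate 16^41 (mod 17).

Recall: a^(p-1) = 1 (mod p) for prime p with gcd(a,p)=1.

Step 1: Since 17 is prime, by Fermat's Little Theorem: 16^16 = 1 (mod 17).
Step 2: Reduce exponent: 41 mod 16 = 9.
Step 3: So 16^41 = 16^9 (mod 17).
Step 4: 16^9 mod 17 = 16.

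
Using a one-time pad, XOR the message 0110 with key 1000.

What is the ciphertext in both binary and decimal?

Step 1: Write out the XOR operation bit by bit:
  Message: 0110
  Key:     1000
  XOR:     1110
Step 2: Convert to decimal: 1110 = 14.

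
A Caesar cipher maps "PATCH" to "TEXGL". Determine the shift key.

Step 1: Compare first letters: P (position 15) -> T (position 19).
Step 2: Shift = (19 - 15) mod 26 = 4.
The shift value is 4.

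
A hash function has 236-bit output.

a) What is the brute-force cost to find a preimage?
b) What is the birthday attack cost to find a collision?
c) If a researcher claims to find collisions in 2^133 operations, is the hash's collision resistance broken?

Step 1: Preimage resistance requires brute-force of 2^236 operations.
Step 2: Collision resistance (birthday bound) = 2^(236/2) = 2^118.
Step 3: The claimed attack costs 2^133 operations.
Step 4: Since 2^133 >= 2^118, the claimed attack is no faster than the generic birthday attack, so this does not break collision resistance.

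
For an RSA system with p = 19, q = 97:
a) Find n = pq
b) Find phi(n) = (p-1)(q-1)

Step 1: n = p * q = 19 * 97 = 1843.
Step 2: phi(n) = (p-1)(q-1) = 18 * 96 = 1728.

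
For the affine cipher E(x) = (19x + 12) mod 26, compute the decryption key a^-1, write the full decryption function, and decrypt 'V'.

Step 1: Find a^-1, the modular inverse of 19 mod 26.
Step 2: We need 19 * a^-1 = 1 (mod 26).
Step 3: 19 * 11 = 209 = 8 * 26 + 1, so a^-1 = 11.
Step 4: D(y) = 11(y - 12) mod 26.
Step 5: Apply to 'V' (y = 21): D(21) = 11 * (21 - 12) mod 26 = 11 * 9 mod 26 = 21 -> 'V'.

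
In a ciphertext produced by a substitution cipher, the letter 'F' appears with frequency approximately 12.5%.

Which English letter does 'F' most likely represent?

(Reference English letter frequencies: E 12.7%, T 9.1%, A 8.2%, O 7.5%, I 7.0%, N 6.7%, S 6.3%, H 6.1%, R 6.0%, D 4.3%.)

Step 1: The observed frequency is 12.5%.
Step 2: Compare with English frequencies:
  E: 12.7% (difference: 0.2%) <-- closest
  T: 9.1% (difference: 3.4%)
  A: 8.2% (difference: 4.3%)
  O: 7.5% (difference: 5.0%)
  I: 7.0% (difference: 5.5%)
  N: 6.7% (difference: 5.8%)
  S: 6.3% (difference: 6.2%)
  H: 6.1% (difference: 6.4%)
  R: 6.0% (difference: 6.5%)
  D: 4.3% (difference: 8.2%)
Step 3: 'F' most likely represents 'E' (frequency 12.7%).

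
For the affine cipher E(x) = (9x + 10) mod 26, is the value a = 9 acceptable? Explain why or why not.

Step 1: Compute gcd(9, 26).
Step 2: gcd(9, 26) = 1.
Since gcd = 1, 9 is coprime with 26, so it is a valid key.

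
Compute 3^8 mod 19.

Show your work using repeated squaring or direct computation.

Step 1: Compute 3^8 mod 19 step by step, reducing modulo 19 at each step.
  3^1 mod 19 = 3
  3^2 mod 19 = (3 * 3) mod 19 = 9
  3^3 mod 19 = (9 * 3) mod 19 = 8
  3^4 mod 19 = (8 * 3) mod 19 = 5
  3^5 mod 19 = (5 * 3) mod 19 = 15
  3^6 mod 19 = (15 * 3) mod 19 = 7
  3^7 mod 19 = (7 * 3) mod 19 = 2
  3^8 mod 19 = (2 * 3) mod 19 = 6
Step 2: Result = 6.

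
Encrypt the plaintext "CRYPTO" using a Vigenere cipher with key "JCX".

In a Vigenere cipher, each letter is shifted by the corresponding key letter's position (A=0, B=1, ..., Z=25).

Step 1: Repeat key to match plaintext length:
  Plaintext: CRYPTO
  Key:       JCXJCX
Step 2: Encrypt each letter:
  C(2) + J(9) = (2+9) mod 26 = 11 = L
  R(17) + C(2) = (17+2) mod 26 = 19 = T
  Y(24) + X(23) = (24+23) mod 26 = 21 = V
  P(15) + J(9) = (15+9) mod 26 = 24 = Y
  T(19) + C(2) = (19+2) mod 26 = 21 = V
  O(14) + X(23) = (14+23) mod 26 = 11 = L
Ciphertext: LTVYVL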